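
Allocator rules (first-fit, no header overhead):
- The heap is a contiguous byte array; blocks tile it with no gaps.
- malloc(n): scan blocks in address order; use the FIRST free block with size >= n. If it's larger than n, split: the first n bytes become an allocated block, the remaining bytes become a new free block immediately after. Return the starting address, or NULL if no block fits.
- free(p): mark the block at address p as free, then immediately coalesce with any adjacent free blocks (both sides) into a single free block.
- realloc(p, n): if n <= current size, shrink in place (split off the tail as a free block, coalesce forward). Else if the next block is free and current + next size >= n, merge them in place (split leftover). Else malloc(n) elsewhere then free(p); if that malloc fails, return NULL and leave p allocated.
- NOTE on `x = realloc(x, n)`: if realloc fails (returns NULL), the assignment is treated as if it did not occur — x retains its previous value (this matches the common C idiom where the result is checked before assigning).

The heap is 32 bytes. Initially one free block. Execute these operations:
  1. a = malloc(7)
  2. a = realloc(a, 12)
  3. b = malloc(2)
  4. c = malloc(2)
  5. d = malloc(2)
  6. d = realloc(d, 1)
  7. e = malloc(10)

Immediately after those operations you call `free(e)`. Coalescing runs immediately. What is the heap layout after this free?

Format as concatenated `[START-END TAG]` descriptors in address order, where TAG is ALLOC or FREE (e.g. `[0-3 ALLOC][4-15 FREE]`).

Answer: [0-11 ALLOC][12-13 ALLOC][14-15 ALLOC][16-16 ALLOC][17-31 FREE]

Derivation:
Op 1: a = malloc(7) -> a = 0; heap: [0-6 ALLOC][7-31 FREE]
Op 2: a = realloc(a, 12) -> a = 0; heap: [0-11 ALLOC][12-31 FREE]
Op 3: b = malloc(2) -> b = 12; heap: [0-11 ALLOC][12-13 ALLOC][14-31 FREE]
Op 4: c = malloc(2) -> c = 14; heap: [0-11 ALLOC][12-13 ALLOC][14-15 ALLOC][16-31 FREE]
Op 5: d = malloc(2) -> d = 16; heap: [0-11 ALLOC][12-13 ALLOC][14-15 ALLOC][16-17 ALLOC][18-31 FREE]
Op 6: d = realloc(d, 1) -> d = 16; heap: [0-11 ALLOC][12-13 ALLOC][14-15 ALLOC][16-16 ALLOC][17-31 FREE]
Op 7: e = malloc(10) -> e = 17; heap: [0-11 ALLOC][12-13 ALLOC][14-15 ALLOC][16-16 ALLOC][17-26 ALLOC][27-31 FREE]
free(e): e = 17 -> block [17-26 ALLOC]; mark free, coalesce with adjacent free neighbors -> [0-11 ALLOC][12-13 ALLOC][14-15 ALLOC][16-16 ALLOC][17-31 FREE]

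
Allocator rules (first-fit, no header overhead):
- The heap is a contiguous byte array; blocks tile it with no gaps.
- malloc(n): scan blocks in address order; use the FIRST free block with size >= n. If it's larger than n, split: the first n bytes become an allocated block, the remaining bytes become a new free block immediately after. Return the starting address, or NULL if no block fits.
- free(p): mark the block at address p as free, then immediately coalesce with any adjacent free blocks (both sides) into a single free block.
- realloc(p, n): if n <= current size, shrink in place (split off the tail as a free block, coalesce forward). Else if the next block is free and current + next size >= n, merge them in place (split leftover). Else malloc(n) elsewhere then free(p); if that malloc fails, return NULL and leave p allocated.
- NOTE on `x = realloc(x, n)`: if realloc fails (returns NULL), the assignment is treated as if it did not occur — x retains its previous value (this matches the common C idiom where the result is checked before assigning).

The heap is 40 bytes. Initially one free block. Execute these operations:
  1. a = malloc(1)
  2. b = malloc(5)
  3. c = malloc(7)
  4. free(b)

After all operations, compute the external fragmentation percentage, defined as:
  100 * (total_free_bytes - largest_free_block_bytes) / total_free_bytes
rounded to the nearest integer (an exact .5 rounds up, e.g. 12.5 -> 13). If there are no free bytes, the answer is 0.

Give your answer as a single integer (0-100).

Op 1: a = malloc(1) -> a = 0; heap: [0-0 ALLOC][1-39 FREE]
Op 2: b = malloc(5) -> b = 1; heap: [0-0 ALLOC][1-5 ALLOC][6-39 FREE]
Op 3: c = malloc(7) -> c = 6; heap: [0-0 ALLOC][1-5 ALLOC][6-12 ALLOC][13-39 FREE]
Op 4: free(b) -> (freed b); heap: [0-0 ALLOC][1-5 FREE][6-12 ALLOC][13-39 FREE]
Free blocks: [5 27] total_free=32 largest=27 -> 100*(32-27)/32 = 500/32 = 15.625 -> rounds to 16

Answer: 16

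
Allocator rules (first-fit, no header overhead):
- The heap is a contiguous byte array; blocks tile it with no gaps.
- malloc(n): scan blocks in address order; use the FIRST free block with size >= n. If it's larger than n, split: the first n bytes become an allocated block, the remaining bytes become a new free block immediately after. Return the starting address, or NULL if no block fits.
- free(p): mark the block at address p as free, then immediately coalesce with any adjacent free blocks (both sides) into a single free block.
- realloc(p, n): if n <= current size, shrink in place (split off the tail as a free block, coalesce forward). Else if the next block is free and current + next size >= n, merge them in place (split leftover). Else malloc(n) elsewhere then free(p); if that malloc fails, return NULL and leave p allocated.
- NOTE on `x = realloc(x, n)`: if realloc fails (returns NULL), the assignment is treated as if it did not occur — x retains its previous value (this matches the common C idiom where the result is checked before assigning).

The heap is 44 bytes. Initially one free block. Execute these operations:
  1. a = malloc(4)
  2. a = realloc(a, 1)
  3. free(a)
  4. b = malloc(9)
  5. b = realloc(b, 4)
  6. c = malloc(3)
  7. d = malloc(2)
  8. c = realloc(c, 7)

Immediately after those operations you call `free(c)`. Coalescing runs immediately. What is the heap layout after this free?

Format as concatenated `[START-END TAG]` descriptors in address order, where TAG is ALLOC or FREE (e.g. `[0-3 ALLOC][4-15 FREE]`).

Op 1: a = malloc(4) -> a = 0; heap: [0-3 ALLOC][4-43 FREE]
Op 2: a = realloc(a, 1) -> a = 0; heap: [0-0 ALLOC][1-43 FREE]
Op 3: free(a) -> (freed a); heap: [0-43 FREE]
Op 4: b = malloc(9) -> b = 0; heap: [0-8 ALLOC][9-43 FREE]
Op 5: b = realloc(b, 4) -> b = 0; heap: [0-3 ALLOC][4-43 FREE]
Op 6: c = malloc(3) -> c = 4; heap: [0-3 ALLOC][4-6 ALLOC][7-43 FREE]
Op 7: d = malloc(2) -> d = 7; heap: [0-3 ALLOC][4-6 ALLOC][7-8 ALLOC][9-43 FREE]
Op 8: c = realloc(c, 7) -> c = 9; heap: [0-3 ALLOC][4-6 FREE][7-8 ALLOC][9-15 ALLOC][16-43 FREE]
free(c): c = 9 -> block [9-15 ALLOC]; mark free, coalesce with adjacent free neighbors -> [0-3 ALLOC][4-6 FREE][7-8 ALLOC][9-43 FREE]

Answer: [0-3 ALLOC][4-6 FREE][7-8 ALLOC][9-43 FREE]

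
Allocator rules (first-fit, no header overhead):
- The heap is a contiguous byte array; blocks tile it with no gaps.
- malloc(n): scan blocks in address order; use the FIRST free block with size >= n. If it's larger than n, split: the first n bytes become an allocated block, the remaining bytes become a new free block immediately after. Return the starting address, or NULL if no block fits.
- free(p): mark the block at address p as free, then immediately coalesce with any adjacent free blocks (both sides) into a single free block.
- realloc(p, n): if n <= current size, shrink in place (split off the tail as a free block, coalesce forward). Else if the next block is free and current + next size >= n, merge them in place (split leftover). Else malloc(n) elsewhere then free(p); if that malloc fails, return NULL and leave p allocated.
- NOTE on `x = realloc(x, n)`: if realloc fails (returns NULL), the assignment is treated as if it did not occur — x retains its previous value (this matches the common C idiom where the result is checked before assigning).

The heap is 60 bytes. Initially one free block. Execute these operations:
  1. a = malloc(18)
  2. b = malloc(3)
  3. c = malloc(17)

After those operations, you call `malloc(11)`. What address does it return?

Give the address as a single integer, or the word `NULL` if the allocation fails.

Op 1: a = malloc(18) -> a = 0; heap: [0-17 ALLOC][18-59 FREE]
Op 2: b = malloc(3) -> b = 18; heap: [0-17 ALLOC][18-20 ALLOC][21-59 FREE]
Op 3: c = malloc(17) -> c = 21; heap: [0-17 ALLOC][18-20 ALLOC][21-37 ALLOC][38-59 FREE]
malloc(11): first-fit scan over [0-17 ALLOC][18-20 ALLOC][21-37 ALLOC][38-59 FREE] -> 38

Answer: 38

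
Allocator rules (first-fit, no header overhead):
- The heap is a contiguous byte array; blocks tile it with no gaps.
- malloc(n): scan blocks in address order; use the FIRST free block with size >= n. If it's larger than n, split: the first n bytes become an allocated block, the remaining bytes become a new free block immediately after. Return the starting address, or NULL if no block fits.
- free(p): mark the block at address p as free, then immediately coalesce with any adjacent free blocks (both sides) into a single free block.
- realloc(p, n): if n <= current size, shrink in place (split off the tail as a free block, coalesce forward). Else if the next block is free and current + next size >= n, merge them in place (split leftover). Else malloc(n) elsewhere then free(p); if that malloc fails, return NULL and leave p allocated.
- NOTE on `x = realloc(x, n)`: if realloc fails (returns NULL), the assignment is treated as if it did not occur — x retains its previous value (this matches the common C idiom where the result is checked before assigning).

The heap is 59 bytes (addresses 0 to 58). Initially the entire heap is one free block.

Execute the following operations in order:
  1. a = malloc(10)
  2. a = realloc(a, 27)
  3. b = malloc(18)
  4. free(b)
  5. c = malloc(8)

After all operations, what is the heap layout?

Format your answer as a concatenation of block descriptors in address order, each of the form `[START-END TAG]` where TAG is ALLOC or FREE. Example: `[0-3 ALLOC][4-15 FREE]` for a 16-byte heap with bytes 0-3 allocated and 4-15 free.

Op 1: a = malloc(10) -> a = 0; heap: [0-9 ALLOC][10-58 FREE]
Op 2: a = realloc(a, 27) -> a = 0; heap: [0-26 ALLOC][27-58 FREE]
Op 3: b = malloc(18) -> b = 27; heap: [0-26 ALLOC][27-44 ALLOC][45-58 FREE]
Op 4: free(b) -> (freed b); heap: [0-26 ALLOC][27-58 FREE]
Op 5: c = malloc(8) -> c = 27; heap: [0-26 ALLOC][27-34 ALLOC][35-58 FREE]

Answer: [0-26 ALLOC][27-34 ALLOC][35-58 FREE]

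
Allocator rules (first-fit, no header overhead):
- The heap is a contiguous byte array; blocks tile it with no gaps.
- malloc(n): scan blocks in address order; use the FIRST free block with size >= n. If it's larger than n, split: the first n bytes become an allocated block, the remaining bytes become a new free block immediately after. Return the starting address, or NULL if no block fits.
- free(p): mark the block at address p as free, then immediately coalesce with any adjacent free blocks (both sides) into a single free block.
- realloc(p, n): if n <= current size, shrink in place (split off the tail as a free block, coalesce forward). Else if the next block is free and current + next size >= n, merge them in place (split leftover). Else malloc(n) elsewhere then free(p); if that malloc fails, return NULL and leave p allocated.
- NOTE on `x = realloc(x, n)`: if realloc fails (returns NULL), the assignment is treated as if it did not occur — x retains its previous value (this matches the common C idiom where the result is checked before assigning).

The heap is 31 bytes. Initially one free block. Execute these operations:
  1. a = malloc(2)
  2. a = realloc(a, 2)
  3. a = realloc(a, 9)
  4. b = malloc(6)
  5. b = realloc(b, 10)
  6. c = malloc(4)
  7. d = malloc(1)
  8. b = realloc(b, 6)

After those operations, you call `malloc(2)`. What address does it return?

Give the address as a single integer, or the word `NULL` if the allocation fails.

Op 1: a = malloc(2) -> a = 0; heap: [0-1 ALLOC][2-30 FREE]
Op 2: a = realloc(a, 2) -> a = 0; heap: [0-1 ALLOC][2-30 FREE]
Op 3: a = realloc(a, 9) -> a = 0; heap: [0-8 ALLOC][9-30 FREE]
Op 4: b = malloc(6) -> b = 9; heap: [0-8 ALLOC][9-14 ALLOC][15-30 FREE]
Op 5: b = realloc(b, 10) -> b = 9; heap: [0-8 ALLOC][9-18 ALLOC][19-30 FREE]
Op 6: c = malloc(4) -> c = 19; heap: [0-8 ALLOC][9-18 ALLOC][19-22 ALLOC][23-30 FREE]
Op 7: d = malloc(1) -> d = 23; heap: [0-8 ALLOC][9-18 ALLOC][19-22 ALLOC][23-23 ALLOC][24-30 FREE]
Op 8: b = realloc(b, 6) -> b = 9; heap: [0-8 ALLOC][9-14 ALLOC][15-18 FREE][19-22 ALLOC][23-23 ALLOC][24-30 FREE]
malloc(2): first-fit scan over [0-8 ALLOC][9-14 ALLOC][15-18 FREE][19-22 ALLOC][23-23 ALLOC][24-30 FREE] -> 15

Answer: 15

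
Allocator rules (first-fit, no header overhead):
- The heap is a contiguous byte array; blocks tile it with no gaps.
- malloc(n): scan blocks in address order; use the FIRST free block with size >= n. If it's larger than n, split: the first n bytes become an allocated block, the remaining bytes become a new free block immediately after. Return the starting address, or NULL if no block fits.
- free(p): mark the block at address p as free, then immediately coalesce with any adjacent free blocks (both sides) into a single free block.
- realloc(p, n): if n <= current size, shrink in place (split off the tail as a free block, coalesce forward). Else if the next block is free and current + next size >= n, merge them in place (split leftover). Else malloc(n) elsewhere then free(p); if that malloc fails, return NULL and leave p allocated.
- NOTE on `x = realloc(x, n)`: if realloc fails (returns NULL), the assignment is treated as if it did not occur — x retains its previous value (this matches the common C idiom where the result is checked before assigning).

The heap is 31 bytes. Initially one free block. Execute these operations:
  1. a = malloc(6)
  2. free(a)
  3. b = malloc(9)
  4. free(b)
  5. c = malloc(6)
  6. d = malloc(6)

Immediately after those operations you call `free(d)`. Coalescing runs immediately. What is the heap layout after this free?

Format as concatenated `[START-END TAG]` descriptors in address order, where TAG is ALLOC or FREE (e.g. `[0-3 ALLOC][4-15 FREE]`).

Op 1: a = malloc(6) -> a = 0; heap: [0-5 ALLOC][6-30 FREE]
Op 2: free(a) -> (freed a); heap: [0-30 FREE]
Op 3: b = malloc(9) -> b = 0; heap: [0-8 ALLOC][9-30 FREE]
Op 4: free(b) -> (freed b); heap: [0-30 FREE]
Op 5: c = malloc(6) -> c = 0; heap: [0-5 ALLOC][6-30 FREE]
Op 6: d = malloc(6) -> d = 6; heap: [0-5 ALLOC][6-11 ALLOC][12-30 FREE]
free(d): d = 6 -> block [6-11 ALLOC]; mark free, coalesce with adjacent free neighbors -> [0-5 ALLOC][6-30 FREE]

Answer: [0-5 ALLOC][6-30 FREE]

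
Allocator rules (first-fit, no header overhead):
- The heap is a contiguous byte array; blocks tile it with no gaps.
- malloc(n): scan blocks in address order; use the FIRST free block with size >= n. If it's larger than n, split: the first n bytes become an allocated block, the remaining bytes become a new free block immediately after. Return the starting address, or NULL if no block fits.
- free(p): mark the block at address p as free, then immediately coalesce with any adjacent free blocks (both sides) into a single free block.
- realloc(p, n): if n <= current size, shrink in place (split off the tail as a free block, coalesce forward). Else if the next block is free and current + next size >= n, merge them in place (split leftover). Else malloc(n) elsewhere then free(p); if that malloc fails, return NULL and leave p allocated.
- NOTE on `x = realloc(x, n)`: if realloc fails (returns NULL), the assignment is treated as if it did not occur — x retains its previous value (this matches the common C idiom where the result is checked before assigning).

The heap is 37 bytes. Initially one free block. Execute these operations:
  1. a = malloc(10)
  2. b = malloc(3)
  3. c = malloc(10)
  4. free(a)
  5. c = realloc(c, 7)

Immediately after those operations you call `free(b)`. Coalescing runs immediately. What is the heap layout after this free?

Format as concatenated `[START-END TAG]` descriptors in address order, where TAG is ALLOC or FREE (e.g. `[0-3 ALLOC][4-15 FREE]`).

Op 1: a = malloc(10) -> a = 0; heap: [0-9 ALLOC][10-36 FREE]
Op 2: b = malloc(3) -> b = 10; heap: [0-9 ALLOC][10-12 ALLOC][13-36 FREE]
Op 3: c = malloc(10) -> c = 13; heap: [0-9 ALLOC][10-12 ALLOC][13-22 ALLOC][23-36 FREE]
Op 4: free(a) -> (freed a); heap: [0-9 FREE][10-12 ALLOC][13-22 ALLOC][23-36 FREE]
Op 5: c = realloc(c, 7) -> c = 13; heap: [0-9 FREE][10-12 ALLOC][13-19 ALLOC][20-36 FREE]
free(b): b = 10 -> block [10-12 ALLOC]; mark free, coalesce with adjacent free neighbors -> [0-12 FREE][13-19 ALLOC][20-36 FREE]

Answer: [0-12 FREE][13-19 ALLOC][20-36 FREE]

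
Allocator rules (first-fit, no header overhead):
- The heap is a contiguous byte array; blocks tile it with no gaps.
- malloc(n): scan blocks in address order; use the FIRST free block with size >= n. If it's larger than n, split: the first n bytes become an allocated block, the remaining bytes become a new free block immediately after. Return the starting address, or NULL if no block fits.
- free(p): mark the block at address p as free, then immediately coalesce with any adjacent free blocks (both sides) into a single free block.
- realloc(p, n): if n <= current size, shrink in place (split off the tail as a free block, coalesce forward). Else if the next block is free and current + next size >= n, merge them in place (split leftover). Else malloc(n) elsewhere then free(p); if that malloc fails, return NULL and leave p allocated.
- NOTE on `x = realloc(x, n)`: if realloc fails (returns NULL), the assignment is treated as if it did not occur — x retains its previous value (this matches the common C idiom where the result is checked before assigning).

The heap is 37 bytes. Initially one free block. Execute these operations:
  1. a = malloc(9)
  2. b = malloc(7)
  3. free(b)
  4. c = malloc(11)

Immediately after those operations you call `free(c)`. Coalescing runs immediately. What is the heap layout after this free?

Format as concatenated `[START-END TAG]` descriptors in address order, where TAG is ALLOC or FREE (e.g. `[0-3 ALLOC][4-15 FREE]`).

Answer: [0-8 ALLOC][9-36 FREE]

Derivation:
Op 1: a = malloc(9) -> a = 0; heap: [0-8 ALLOC][9-36 FREE]
Op 2: b = malloc(7) -> b = 9; heap: [0-8 ALLOC][9-15 ALLOC][16-36 FREE]
Op 3: free(b) -> (freed b); heap: [0-8 ALLOC][9-36 FREE]
Op 4: c = malloc(11) -> c = 9; heap: [0-8 ALLOC][9-19 ALLOC][20-36 FREE]
free(c): c = 9 -> block [9-19 ALLOC]; mark free, coalesce with adjacent free neighbors -> [0-8 ALLOC][9-36 FREE]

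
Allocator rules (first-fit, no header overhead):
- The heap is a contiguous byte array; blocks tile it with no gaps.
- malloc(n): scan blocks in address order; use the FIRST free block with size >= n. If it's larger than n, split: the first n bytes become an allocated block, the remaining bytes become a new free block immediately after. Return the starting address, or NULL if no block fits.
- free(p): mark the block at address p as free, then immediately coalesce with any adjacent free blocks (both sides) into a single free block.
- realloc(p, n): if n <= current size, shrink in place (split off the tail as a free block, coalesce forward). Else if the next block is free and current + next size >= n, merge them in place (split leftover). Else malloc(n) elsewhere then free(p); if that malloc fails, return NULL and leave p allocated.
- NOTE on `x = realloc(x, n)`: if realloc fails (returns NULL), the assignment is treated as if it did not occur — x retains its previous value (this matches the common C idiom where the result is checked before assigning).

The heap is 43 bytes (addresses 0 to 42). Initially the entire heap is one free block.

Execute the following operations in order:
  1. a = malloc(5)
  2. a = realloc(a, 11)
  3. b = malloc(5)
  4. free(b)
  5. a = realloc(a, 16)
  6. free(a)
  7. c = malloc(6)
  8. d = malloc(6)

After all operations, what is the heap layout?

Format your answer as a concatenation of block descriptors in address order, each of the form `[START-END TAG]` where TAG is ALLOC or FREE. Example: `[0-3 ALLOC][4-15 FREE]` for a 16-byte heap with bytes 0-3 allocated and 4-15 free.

Answer: [0-5 ALLOC][6-11 ALLOC][12-42 FREE]

Derivation:
Op 1: a = malloc(5) -> a = 0; heap: [0-4 ALLOC][5-42 FREE]
Op 2: a = realloc(a, 11) -> a = 0; heap: [0-10 ALLOC][11-42 FREE]
Op 3: b = malloc(5) -> b = 11; heap: [0-10 ALLOC][11-15 ALLOC][16-42 FREE]
Op 4: free(b) -> (freed b); heap: [0-10 ALLOC][11-42 FREE]
Op 5: a = realloc(a, 16) -> a = 0; heap: [0-15 ALLOC][16-42 FREE]
Op 6: free(a) -> (freed a); heap: [0-42 FREE]
Op 7: c = malloc(6) -> c = 0; heap: [0-5 ALLOC][6-42 FREE]
Op 8: d = malloc(6) -> d = 6; heap: [0-5 ALLOC][6-11 ALLOC][12-42 FREE]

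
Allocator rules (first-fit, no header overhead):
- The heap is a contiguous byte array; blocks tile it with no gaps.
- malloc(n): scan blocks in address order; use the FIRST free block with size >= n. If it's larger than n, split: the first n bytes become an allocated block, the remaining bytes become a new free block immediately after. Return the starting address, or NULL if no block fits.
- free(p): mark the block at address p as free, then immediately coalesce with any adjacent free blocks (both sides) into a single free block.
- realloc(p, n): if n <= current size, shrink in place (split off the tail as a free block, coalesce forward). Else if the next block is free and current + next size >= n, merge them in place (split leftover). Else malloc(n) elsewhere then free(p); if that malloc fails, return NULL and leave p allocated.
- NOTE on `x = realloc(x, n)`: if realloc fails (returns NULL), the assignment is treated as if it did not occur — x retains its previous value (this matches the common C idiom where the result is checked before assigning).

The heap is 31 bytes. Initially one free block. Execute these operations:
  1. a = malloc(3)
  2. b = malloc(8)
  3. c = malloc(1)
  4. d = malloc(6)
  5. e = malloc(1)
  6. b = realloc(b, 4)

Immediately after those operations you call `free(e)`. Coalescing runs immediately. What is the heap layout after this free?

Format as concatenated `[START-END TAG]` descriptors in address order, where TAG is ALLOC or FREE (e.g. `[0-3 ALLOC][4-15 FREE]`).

Answer: [0-2 ALLOC][3-6 ALLOC][7-10 FREE][11-11 ALLOC][12-17 ALLOC][18-30 FREE]

Derivation:
Op 1: a = malloc(3) -> a = 0; heap: [0-2 ALLOC][3-30 FREE]
Op 2: b = malloc(8) -> b = 3; heap: [0-2 ALLOC][3-10 ALLOC][11-30 FREE]
Op 3: c = malloc(1) -> c = 11; heap: [0-2 ALLOC][3-10 ALLOC][11-11 ALLOC][12-30 FREE]
Op 4: d = malloc(6) -> d = 12; heap: [0-2 ALLOC][3-10 ALLOC][11-11 ALLOC][12-17 ALLOC][18-30 FREE]
Op 5: e = malloc(1) -> e = 18; heap: [0-2 ALLOC][3-10 ALLOC][11-11 ALLOC][12-17 ALLOC][18-18 ALLOC][19-30 FREE]
Op 6: b = realloc(b, 4) -> b = 3; heap: [0-2 ALLOC][3-6 ALLOC][7-10 FREE][11-11 ALLOC][12-17 ALLOC][18-18 ALLOC][19-30 FREE]
free(e): e = 18 -> block [18-18 ALLOC]; mark free, coalesce with adjacent free neighbors -> [0-2 ALLOC][3-6 ALLOC][7-10 FREE][11-11 ALLOC][12-17 ALLOC][18-30 FREE]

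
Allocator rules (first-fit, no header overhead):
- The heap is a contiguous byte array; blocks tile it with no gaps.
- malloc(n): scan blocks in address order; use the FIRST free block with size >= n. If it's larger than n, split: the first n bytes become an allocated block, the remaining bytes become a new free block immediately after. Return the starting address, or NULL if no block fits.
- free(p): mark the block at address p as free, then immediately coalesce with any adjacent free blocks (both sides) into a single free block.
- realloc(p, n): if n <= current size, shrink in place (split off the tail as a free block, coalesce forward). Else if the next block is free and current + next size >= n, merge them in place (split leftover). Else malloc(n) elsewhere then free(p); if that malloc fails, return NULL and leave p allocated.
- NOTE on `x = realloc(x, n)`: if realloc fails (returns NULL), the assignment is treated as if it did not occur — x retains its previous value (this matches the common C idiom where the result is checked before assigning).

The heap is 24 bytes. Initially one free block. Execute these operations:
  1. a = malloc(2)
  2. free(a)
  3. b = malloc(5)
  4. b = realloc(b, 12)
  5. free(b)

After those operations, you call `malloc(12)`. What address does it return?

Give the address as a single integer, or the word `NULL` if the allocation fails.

Op 1: a = malloc(2) -> a = 0; heap: [0-1 ALLOC][2-23 FREE]
Op 2: free(a) -> (freed a); heap: [0-23 FREE]
Op 3: b = malloc(5) -> b = 0; heap: [0-4 ALLOC][5-23 FREE]
Op 4: b = realloc(b, 12) -> b = 0; heap: [0-11 ALLOC][12-23 FREE]
Op 5: free(b) -> (freed b); heap: [0-23 FREE]
malloc(12): first-fit scan over [0-23 FREE] -> 0

Answer: 0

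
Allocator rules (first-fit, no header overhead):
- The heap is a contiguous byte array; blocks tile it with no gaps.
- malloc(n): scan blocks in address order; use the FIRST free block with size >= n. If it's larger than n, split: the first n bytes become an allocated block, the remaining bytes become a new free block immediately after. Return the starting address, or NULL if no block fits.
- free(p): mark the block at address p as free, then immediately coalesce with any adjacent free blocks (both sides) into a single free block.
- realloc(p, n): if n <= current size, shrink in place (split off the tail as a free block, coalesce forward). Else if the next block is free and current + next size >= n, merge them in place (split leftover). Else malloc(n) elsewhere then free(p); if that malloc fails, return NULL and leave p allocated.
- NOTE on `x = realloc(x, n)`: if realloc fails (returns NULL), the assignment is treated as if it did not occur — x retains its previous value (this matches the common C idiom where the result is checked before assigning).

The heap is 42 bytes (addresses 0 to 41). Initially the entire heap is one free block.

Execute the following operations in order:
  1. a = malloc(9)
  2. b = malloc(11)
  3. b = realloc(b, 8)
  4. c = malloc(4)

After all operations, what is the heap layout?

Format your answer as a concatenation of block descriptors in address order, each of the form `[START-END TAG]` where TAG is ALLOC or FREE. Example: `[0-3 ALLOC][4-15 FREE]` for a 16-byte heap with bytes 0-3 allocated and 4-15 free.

Answer: [0-8 ALLOC][9-16 ALLOC][17-20 ALLOC][21-41 FREE]

Derivation:
Op 1: a = malloc(9) -> a = 0; heap: [0-8 ALLOC][9-41 FREE]
Op 2: b = malloc(11) -> b = 9; heap: [0-8 ALLOC][9-19 ALLOC][20-41 FREE]
Op 3: b = realloc(b, 8) -> b = 9; heap: [0-8 ALLOC][9-16 ALLOC][17-41 FREE]
Op 4: c = malloc(4) -> c = 17; heap: [0-8 ALLOC][9-16 ALLOC][17-20 ALLOC][21-41 FREE]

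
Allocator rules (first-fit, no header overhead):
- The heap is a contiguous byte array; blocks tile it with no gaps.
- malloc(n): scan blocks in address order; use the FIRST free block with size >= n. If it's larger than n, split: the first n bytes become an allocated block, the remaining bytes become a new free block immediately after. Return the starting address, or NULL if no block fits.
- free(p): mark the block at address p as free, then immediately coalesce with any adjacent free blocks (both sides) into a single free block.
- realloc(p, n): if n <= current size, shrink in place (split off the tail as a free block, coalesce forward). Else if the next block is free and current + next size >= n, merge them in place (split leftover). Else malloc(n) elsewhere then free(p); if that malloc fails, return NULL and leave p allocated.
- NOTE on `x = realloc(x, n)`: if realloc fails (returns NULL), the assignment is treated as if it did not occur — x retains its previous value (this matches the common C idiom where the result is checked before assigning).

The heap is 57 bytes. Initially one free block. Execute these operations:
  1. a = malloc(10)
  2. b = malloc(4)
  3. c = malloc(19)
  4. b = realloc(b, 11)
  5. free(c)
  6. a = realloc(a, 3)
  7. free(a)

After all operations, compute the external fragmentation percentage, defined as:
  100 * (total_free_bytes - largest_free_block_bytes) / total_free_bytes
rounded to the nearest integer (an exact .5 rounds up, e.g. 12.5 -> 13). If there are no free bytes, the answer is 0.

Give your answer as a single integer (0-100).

Answer: 28

Derivation:
Op 1: a = malloc(10) -> a = 0; heap: [0-9 ALLOC][10-56 FREE]
Op 2: b = malloc(4) -> b = 10; heap: [0-9 ALLOC][10-13 ALLOC][14-56 FREE]
Op 3: c = malloc(19) -> c = 14; heap: [0-9 ALLOC][10-13 ALLOC][14-32 ALLOC][33-56 FREE]
Op 4: b = realloc(b, 11) -> b = 33; heap: [0-9 ALLOC][10-13 FREE][14-32 ALLOC][33-43 ALLOC][44-56 FREE]
Op 5: free(c) -> (freed c); heap: [0-9 ALLOC][10-32 FREE][33-43 ALLOC][44-56 FREE]
Op 6: a = realloc(a, 3) -> a = 0; heap: [0-2 ALLOC][3-32 FREE][33-43 ALLOC][44-56 FREE]
Op 7: free(a) -> (freed a); heap: [0-32 FREE][33-43 ALLOC][44-56 FREE]
Free blocks: [33 13] total_free=46 largest=33 -> 100*(46-33)/46 = 1300/46 ≈ 28.261 -> rounds to 28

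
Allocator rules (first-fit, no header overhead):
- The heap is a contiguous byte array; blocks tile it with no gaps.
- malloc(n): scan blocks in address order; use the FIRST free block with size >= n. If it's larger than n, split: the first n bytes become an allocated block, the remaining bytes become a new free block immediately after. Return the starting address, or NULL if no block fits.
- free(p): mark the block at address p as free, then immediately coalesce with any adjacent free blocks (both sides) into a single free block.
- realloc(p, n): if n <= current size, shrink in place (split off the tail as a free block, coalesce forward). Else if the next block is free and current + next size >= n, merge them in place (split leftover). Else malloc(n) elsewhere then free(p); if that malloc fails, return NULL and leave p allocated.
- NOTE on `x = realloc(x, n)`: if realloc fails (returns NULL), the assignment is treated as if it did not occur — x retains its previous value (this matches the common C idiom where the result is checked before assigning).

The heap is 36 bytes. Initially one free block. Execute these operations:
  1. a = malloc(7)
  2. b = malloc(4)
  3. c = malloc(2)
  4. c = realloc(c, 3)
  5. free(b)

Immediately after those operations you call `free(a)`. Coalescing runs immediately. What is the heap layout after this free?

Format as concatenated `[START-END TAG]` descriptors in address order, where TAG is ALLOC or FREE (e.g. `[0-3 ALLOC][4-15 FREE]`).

Answer: [0-10 FREE][11-13 ALLOC][14-35 FREE]

Derivation:
Op 1: a = malloc(7) -> a = 0; heap: [0-6 ALLOC][7-35 FREE]
Op 2: b = malloc(4) -> b = 7; heap: [0-6 ALLOC][7-10 ALLOC][11-35 FREE]
Op 3: c = malloc(2) -> c = 11; heap: [0-6 ALLOC][7-10 ALLOC][11-12 ALLOC][13-35 FREE]
Op 4: c = realloc(c, 3) -> c = 11; heap: [0-6 ALLOC][7-10 ALLOC][11-13 ALLOC][14-35 FREE]
Op 5: free(b) -> (freed b); heap: [0-6 ALLOC][7-10 FREE][11-13 ALLOC][14-35 FREE]
free(a): a = 0 -> block [0-6 ALLOC]; mark free, coalesce with adjacent free neighbors -> [0-10 FREE][11-13 ALLOC][14-35 FREE]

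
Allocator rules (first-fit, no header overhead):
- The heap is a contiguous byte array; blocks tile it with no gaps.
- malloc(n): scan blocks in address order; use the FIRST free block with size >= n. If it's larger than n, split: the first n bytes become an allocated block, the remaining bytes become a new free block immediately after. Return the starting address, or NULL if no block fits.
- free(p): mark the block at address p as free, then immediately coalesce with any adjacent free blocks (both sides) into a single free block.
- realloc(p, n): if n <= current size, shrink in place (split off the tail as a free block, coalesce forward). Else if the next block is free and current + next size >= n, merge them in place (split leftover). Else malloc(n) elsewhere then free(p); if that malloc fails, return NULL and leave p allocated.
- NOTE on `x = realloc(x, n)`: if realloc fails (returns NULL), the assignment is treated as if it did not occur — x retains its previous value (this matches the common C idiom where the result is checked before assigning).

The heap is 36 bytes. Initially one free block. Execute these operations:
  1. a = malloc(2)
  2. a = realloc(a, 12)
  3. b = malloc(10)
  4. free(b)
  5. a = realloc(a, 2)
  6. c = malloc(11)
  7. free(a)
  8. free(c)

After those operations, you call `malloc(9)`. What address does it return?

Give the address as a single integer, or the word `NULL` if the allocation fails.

Op 1: a = malloc(2) -> a = 0; heap: [0-1 ALLOC][2-35 FREE]
Op 2: a = realloc(a, 12) -> a = 0; heap: [0-11 ALLOC][12-35 FREE]
Op 3: b = malloc(10) -> b = 12; heap: [0-11 ALLOC][12-21 ALLOC][22-35 FREE]
Op 4: free(b) -> (freed b); heap: [0-11 ALLOC][12-35 FREE]
Op 5: a = realloc(a, 2) -> a = 0; heap: [0-1 ALLOC][2-35 FREE]
Op 6: c = malloc(11) -> c = 2; heap: [0-1 ALLOC][2-12 ALLOC][13-35 FREE]
Op 7: free(a) -> (freed a); heap: [0-1 FREE][2-12 ALLOC][13-35 FREE]
Op 8: free(c) -> (freed c); heap: [0-35 FREE]
malloc(9): first-fit scan over [0-35 FREE] -> 0

Answer: 0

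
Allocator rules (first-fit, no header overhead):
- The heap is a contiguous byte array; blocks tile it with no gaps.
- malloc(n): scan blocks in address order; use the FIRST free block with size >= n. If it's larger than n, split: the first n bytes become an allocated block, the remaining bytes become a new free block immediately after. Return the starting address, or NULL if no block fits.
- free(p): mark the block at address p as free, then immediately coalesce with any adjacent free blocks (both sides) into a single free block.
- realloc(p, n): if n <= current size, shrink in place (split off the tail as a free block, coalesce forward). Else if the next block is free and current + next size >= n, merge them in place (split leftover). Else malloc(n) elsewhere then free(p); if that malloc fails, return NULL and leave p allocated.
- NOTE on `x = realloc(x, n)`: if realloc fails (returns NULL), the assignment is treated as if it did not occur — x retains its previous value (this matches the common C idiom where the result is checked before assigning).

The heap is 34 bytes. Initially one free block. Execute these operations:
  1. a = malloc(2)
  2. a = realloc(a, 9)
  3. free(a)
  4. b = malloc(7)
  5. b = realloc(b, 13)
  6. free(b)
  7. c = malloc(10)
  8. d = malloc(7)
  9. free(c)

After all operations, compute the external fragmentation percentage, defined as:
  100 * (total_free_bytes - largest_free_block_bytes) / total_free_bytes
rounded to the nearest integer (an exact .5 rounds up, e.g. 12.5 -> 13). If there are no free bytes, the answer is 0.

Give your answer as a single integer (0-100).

Op 1: a = malloc(2) -> a = 0; heap: [0-1 ALLOC][2-33 FREE]
Op 2: a = realloc(a, 9) -> a = 0; heap: [0-8 ALLOC][9-33 FREE]
Op 3: free(a) -> (freed a); heap: [0-33 FREE]
Op 4: b = malloc(7) -> b = 0; heap: [0-6 ALLOC][7-33 FREE]
Op 5: b = realloc(b, 13) -> b = 0; heap: [0-12 ALLOC][13-33 FREE]
Op 6: free(b) -> (freed b); heap: [0-33 FREE]
Op 7: c = malloc(10) -> c = 0; heap: [0-9 ALLOC][10-33 FREE]
Op 8: d = malloc(7) -> d = 10; heap: [0-9 ALLOC][10-16 ALLOC][17-33 FREE]
Op 9: free(c) -> (freed c); heap: [0-9 FREE][10-16 ALLOC][17-33 FREE]
Free blocks: [10 17] total_free=27 largest=17 -> 100*(27-17)/27 = 1000/27 ≈ 37.037 -> rounds to 37

Answer: 37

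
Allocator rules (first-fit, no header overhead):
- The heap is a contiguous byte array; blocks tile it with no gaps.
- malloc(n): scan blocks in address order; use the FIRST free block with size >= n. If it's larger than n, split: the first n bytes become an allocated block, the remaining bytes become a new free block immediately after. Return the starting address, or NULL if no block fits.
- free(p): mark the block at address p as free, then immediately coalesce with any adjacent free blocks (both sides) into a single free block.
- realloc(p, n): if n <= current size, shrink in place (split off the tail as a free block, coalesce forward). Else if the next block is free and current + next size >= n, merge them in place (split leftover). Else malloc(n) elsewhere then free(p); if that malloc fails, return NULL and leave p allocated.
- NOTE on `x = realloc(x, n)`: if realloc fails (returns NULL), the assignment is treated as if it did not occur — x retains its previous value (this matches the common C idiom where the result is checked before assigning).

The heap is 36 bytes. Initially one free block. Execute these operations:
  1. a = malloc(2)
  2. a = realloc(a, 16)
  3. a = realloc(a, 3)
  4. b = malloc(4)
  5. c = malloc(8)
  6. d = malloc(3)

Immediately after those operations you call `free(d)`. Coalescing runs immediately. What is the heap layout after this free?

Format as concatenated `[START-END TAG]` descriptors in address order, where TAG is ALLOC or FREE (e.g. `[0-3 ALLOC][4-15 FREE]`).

Op 1: a = malloc(2) -> a = 0; heap: [0-1 ALLOC][2-35 FREE]
Op 2: a = realloc(a, 16) -> a = 0; heap: [0-15 ALLOC][16-35 FREE]
Op 3: a = realloc(a, 3) -> a = 0; heap: [0-2 ALLOC][3-35 FREE]
Op 4: b = malloc(4) -> b = 3; heap: [0-2 ALLOC][3-6 ALLOC][7-35 FREE]
Op 5: c = malloc(8) -> c = 7; heap: [0-2 ALLOC][3-6 ALLOC][7-14 ALLOC][15-35 FREE]
Op 6: d = malloc(3) -> d = 15; heap: [0-2 ALLOC][3-6 ALLOC][7-14 ALLOC][15-17 ALLOC][18-35 FREE]
free(d): d = 15 -> block [15-17 ALLOC]; mark free, coalesce with adjacent free neighbors -> [0-2 ALLOC][3-6 ALLOC][7-14 ALLOC][15-35 FREE]

Answer: [0-2 ALLOC][3-6 ALLOC][7-14 ALLOC][15-35 FREE]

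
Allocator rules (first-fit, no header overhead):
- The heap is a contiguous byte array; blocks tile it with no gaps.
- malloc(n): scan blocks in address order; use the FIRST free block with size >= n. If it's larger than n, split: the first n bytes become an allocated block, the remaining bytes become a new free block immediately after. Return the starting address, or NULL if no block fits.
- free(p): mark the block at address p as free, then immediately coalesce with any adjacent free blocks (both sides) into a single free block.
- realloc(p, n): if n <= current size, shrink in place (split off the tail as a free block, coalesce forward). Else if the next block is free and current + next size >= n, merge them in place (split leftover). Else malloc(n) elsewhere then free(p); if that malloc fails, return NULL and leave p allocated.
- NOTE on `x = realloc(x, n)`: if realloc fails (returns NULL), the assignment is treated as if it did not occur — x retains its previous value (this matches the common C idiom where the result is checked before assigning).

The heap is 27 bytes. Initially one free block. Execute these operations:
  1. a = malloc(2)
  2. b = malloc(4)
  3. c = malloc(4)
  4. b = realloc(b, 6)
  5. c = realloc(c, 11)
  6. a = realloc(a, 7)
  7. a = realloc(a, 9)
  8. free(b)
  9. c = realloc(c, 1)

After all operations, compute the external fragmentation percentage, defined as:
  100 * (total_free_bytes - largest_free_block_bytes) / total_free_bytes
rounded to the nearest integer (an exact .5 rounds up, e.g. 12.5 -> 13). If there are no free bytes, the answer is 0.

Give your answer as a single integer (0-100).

Op 1: a = malloc(2) -> a = 0; heap: [0-1 ALLOC][2-26 FREE]
Op 2: b = malloc(4) -> b = 2; heap: [0-1 ALLOC][2-5 ALLOC][6-26 FREE]
Op 3: c = malloc(4) -> c = 6; heap: [0-1 ALLOC][2-5 ALLOC][6-9 ALLOC][10-26 FREE]
Op 4: b = realloc(b, 6) -> b = 10; heap: [0-1 ALLOC][2-5 FREE][6-9 ALLOC][10-15 ALLOC][16-26 FREE]
Op 5: c = realloc(c, 11) -> c = 16; heap: [0-1 ALLOC][2-9 FREE][10-15 ALLOC][16-26 ALLOC]
Op 6: a = realloc(a, 7) -> a = 0; heap: [0-6 ALLOC][7-9 FREE][10-15 ALLOC][16-26 ALLOC]
Op 7: a = realloc(a, 9) -> a = 0; heap: [0-8 ALLOC][9-9 FREE][10-15 ALLOC][16-26 ALLOC]
Op 8: free(b) -> (freed b); heap: [0-8 ALLOC][9-15 FREE][16-26 ALLOC]
Op 9: c = realloc(c, 1) -> c = 16; heap: [0-8 ALLOC][9-15 FREE][16-16 ALLOC][17-26 FREE]
Free blocks: [7 10] total_free=17 largest=10 -> 100*(17-10)/17 = 700/17 ≈ 41.176 -> rounds to 41

Answer: 41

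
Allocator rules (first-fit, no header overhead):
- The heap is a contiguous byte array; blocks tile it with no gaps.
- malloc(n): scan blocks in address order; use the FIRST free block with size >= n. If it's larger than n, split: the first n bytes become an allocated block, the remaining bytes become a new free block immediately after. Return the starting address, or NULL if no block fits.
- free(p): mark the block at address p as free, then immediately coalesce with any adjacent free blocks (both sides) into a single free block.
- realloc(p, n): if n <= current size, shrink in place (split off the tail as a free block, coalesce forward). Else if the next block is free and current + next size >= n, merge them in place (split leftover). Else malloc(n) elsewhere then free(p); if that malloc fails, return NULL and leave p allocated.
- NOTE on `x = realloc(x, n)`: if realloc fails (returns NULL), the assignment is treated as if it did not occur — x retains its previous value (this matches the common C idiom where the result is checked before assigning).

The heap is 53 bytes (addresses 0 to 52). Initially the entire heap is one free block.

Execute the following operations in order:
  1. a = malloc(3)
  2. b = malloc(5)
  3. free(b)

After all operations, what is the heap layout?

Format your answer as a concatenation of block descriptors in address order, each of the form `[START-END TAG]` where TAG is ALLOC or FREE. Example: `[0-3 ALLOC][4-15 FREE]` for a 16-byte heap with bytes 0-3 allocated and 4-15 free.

Answer: [0-2 ALLOC][3-52 FREE]

Derivation:
Op 1: a = malloc(3) -> a = 0; heap: [0-2 ALLOC][3-52 FREE]
Op 2: b = malloc(5) -> b = 3; heap: [0-2 ALLOC][3-7 ALLOC][8-52 FREE]
Op 3: free(b) -> (freed b); heap: [0-2 ALLOC][3-52 FREE]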